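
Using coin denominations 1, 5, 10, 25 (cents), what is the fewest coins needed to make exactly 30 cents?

2

Greedy: take as many of the largest coin as possible, then repeat with the remainder.
30 − 1×25→5 − 1×5→0
Total coins = 1 + 1 = 2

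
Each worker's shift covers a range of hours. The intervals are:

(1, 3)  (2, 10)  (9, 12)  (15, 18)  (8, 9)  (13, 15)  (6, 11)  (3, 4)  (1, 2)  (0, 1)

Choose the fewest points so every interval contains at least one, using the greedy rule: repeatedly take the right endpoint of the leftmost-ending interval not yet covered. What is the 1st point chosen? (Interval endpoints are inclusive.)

1

Process intervals by earliest right end; each time one isn't hit yet, stab at its right endpoint.
By right end: [0,1]  [1,2]  [1,3]  [3,4]  [8,9]  [2,10]  [6,11]  [9,12]  [13,15]  [15,18]
[0,1] uncovered → point at 1; [3,4] uncovered → point at 4; [8,9] uncovered → point at 9; [13,15] uncovered → point at 15.
Points: 1, 4, 9, 15 (4 total).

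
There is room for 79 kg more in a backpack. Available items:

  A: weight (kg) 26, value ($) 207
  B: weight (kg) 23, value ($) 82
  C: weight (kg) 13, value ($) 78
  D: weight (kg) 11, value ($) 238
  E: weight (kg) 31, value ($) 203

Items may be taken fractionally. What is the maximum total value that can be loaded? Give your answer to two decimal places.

714.00

Ratios (sorted): D 21.64, A 7.96, E 6.55, C 6.00, B 3.57
take D (11 @ 238); take A (26 @ 207); take E (31 @ 203); take 11/13 of C → 66.00. Capacity used 79/79.
Total value = 714.00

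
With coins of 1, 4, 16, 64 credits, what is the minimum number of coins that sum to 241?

Greedy: take as many of the largest coin as possible, then repeat with the remainder.
241 − 3×64→49 − 3×16→1 − 1×1→0
Total coins = 3 + 3 + 1 = 7

7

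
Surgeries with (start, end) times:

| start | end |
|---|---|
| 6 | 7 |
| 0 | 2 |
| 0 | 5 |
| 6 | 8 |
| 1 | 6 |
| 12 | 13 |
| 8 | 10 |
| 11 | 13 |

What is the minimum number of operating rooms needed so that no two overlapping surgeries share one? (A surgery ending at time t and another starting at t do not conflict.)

Count concurrent intervals with a sweep; the peak is the room count.
Events (time:±→running): 0:+→1 0:+→2 1:+→3 … peak 3.

3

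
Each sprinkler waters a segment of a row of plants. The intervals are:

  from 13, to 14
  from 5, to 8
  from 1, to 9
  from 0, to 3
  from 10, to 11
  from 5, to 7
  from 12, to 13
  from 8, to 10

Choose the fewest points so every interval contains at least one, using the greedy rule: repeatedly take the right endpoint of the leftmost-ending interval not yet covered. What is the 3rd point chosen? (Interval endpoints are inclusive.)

Sorted: [0,3] [5,7] [5,8] [1,9] [8,10] [10,11] [12,13] [13,14]
{[0,3]} hit by 3; {[5,7],[5,8],[1,9]} hit by 7; {[8,10],[10,11]} hit by 10; {[12,13],[13,14]} hit by 13.
Points: 3, 7, 10, 13 (4 total).

10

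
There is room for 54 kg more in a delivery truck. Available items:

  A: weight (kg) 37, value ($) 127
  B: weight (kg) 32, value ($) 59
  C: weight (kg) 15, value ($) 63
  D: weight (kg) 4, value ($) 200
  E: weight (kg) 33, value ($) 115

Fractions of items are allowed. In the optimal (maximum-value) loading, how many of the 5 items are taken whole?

3

Sort by value per unit weight and fill in that order.
Order: D (200/4=50.00) > C (63/15=4.20) > E (115/33=3.48) > A (127/37=3.43) > B (59/32=1.84)
Fill: take D (4 @ 200) → take C (15 @ 63) → take E (33 @ 115) → take 2/37 of A → 6.86; 54/54 used.
3 item(s) taken whole; one partial (take 2/37 of A).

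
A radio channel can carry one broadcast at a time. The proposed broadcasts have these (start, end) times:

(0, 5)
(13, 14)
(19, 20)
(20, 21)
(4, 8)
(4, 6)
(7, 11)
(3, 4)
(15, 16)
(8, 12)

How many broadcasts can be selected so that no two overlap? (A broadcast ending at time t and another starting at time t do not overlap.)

Greedy by earliest finish: after sorting by end time, pick each interval compatible with the last pick.
Sorted by end: (3,4)  (0,5)  (4,6)  (4,8)  (7,11)  (8,12)  (13,14)  (15,16)  (19,20)  (20,21)
take (3,4); take (4,6); take (7,11); take (13,14); take (15,16); take (19,20); take (20,21).
Selected 7 broadcasts.

7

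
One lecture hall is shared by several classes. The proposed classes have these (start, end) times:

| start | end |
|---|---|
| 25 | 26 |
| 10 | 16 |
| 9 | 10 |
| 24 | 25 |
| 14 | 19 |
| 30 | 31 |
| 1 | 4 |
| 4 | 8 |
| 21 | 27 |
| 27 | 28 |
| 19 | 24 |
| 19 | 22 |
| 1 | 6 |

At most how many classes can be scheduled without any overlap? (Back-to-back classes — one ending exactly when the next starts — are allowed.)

9

By end time: (1,4), (1,6), (4,8), (9,10), (10,16), (14,19), (19,22), (19,24), (24,25), (25,26), (21,27), (27,28), (30,31).
Pick (1,4); next start ≥ 4 → (4,8); next start ≥ 8 → (9,10); next start ≥ 10 → (10,16); next start ≥ 16 → (19,22); next start ≥ 22 → (24,25); next start ≥ 25 → (25,26); next start ≥ 26 → (27,28); next start ≥ 28 → (30,31).
Selected 9 classes.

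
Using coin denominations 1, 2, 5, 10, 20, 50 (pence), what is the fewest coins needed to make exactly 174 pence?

6

Greedy: take as many of the largest coin as possible, then repeat with the remainder.
174 = 3×50 + 1×20 + 2×2
Total coins = 3 + 1 + 2 = 6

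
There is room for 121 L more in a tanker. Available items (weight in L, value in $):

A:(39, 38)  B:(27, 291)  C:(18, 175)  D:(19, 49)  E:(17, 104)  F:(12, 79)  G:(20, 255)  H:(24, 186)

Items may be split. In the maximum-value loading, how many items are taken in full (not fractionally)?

6

Sort by value per unit weight and fill in that order.
Ratios (sorted): G 12.75, B 10.78, C 9.72, H 7.75, F 6.58, E 6.12, D 2.58, A 0.97
take G (20 @ 255); take B (27 @ 291); take C (18 @ 175); take H (24 @ 186); take F (12 @ 79); take E (17 @ 104); take 3/19 of D → 7.74. Capacity used 121/121.
6 item(s) taken whole; one partial (take 3/19 of D).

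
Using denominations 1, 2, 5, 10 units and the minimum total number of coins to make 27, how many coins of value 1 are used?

0

Greedy: take as many of the largest coin as possible, then repeat with the remainder.
27 − 2×10→7 − 1×5→2 − 1×2→0
Count of 1: 0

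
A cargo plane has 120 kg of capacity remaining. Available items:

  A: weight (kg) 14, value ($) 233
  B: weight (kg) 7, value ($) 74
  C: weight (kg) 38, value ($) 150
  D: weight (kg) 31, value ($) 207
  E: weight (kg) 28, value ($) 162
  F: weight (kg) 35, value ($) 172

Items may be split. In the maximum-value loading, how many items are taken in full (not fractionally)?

Order: A (233/14=16.64) > B (74/7=10.57) > D (207/31=6.68) > E (162/28=5.79) > F (172/35=4.91) > C (150/38=3.95)
Fill: take A (14 @ 233) → take B (7 @ 74) → take D (31 @ 207) → take E (28 @ 162) → take F (35 @ 172) → take 5/38 of C → 19.74; 120/120 used.
5 item(s) taken whole; one partial (take 5/38 of C).

5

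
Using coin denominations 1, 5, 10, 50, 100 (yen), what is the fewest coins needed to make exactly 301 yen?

4

Greedy: take as many of the largest coin as possible, then repeat with the remainder.
301 = 3×100 + 1×1
Total coins = 3 + 1 = 4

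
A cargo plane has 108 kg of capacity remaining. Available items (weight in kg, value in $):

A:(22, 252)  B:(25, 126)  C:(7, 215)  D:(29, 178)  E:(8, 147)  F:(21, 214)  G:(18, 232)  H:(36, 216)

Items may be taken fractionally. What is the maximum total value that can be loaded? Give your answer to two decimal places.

1256.00

Sort by value per unit weight and fill in that order.
Ratios (sorted): C 30.71, E 18.38, G 12.89, A 11.45, F 10.19, D 6.14, H 6.00, B 5.04
take C (7 @ 215); take E (8 @ 147); take G (18 @ 232); take A (22 @ 252); take F (21 @ 214); take D (29 @ 178); take 3/36 of H → 18.00. Capacity used 108/108.
Total value = 1256.00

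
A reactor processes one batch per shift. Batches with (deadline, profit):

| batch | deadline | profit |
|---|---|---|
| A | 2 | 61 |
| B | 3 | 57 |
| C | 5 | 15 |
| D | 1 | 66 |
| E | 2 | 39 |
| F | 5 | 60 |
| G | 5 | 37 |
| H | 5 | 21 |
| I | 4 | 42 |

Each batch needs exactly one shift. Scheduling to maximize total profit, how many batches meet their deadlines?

5

Take jobs in profit order; each goes to the latest open slot no later than its deadline.
By profit: D(d1,66), A(d2,61), F(d5,60), B(d3,57), I(d4,42), E(d2,39), G(d5,37), H(d5,21), C(d5,15)
D→slot 1; A→slot 2; F→slot 5; B→slot 3; I→slot 4; E skipped; G skipped; H skipped; C skipped.
5 of 9 scheduled.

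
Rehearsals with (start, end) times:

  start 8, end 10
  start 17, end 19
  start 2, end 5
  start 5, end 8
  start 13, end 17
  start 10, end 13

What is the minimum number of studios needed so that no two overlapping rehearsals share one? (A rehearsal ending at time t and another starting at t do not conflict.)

starts: [2, 5, 8, 10, 13, 17]
ends:   [5, 8, 10, 13, 17, 19]
s2→1  — peak 1.

1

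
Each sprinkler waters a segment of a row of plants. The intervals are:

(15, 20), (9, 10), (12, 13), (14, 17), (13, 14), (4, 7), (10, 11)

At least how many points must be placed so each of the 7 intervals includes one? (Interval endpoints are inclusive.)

Sort by right endpoint; whenever an interval is uncovered, place a point at its right end.
Sorted: [4,7] [9,10] [10,11] [12,13] [13,14] [14,17] [15,20]
{[4,7]} hit by 7; {[9,10],[10,11]} hit by 10; {[12,13],[13,14]} hit by 13; {[14,17],[15,20]} hit by 17.
Points: 7, 10, 13, 17 (4 total).

4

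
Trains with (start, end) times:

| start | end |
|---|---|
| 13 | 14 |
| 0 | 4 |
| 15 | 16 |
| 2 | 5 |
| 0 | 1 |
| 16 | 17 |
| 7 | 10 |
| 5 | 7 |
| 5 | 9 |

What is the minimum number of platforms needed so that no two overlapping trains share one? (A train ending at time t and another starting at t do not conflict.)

starts: [0, 0, 2, 5, 5, 7, 13, 15, 16]
ends:   [1, 4, 5, 7, 9, 10, 14, 16, 17]
s0→1 s0→2  — peak 2.

2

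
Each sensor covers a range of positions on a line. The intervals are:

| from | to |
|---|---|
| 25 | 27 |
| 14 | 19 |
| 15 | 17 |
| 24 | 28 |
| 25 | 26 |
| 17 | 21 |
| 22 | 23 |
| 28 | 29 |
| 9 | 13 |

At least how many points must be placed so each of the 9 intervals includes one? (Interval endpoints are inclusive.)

5

By right end: [9,13]  [15,17]  [14,19]  [17,21]  [22,23]  [25,26]  [25,27]  [24,28]  [28,29]
[9,13] uncovered → point at 13; [15,17] uncovered → point at 17; [22,23] uncovered → point at 23; [25,26] uncovered → point at 26; [28,29] uncovered → point at 29.
Points: 13, 17, 23, 26, 29 (5 total).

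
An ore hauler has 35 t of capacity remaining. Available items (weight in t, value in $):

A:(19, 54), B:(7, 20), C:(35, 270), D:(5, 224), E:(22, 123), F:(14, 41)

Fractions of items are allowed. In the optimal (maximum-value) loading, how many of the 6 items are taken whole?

1

Greedy by value/weight ratio, highest first.
Ratios (sorted): D 44.80, C 7.71, E 5.59, F 2.93, B 2.86, A 2.84
take D (5 @ 224); take 30/35 of C → 231.43. Capacity used 35/35.
1 item(s) taken whole; one partial (take 30/35 of C).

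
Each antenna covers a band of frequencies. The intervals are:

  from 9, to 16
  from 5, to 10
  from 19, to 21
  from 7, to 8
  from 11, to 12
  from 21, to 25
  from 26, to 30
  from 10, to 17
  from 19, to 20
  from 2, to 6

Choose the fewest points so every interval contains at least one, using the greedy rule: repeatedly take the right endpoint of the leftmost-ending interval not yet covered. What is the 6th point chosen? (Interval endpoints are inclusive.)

30

Sort by right endpoint; whenever an interval is uncovered, place a point at its right end.
By right end: [2,6]  [7,8]  [5,10]  [11,12]  [9,16]  [10,17]  [19,20]  [19,21]  [21,25]  [26,30]
[2,6] uncovered → point at 6; [7,8] uncovered → point at 8; [11,12] uncovered → point at 12; [19,20] uncovered → point at 20; [21,25] uncovered → point at 25; [26,30] uncovered → point at 30.
Points: 6, 8, 12, 20, 25, 30 (6 total).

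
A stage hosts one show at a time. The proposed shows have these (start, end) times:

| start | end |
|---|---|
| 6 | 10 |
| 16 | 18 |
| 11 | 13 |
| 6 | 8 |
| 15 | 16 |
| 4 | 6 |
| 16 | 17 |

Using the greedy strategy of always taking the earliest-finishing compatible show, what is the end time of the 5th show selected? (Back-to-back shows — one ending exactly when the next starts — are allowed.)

17

Order by finish time; keep every interval that doesn't clash with the previous kept one.
Sorted by end: (4,6)  (6,8)  (6,10)  (11,13)  (15,16)  (16,17)  (16,18)
take (4,6); take (6,8); skip (6,10); take (11,13); take (15,16); take (16,17).
Selected: (4,6) (6,8) (11,13) (15,16) (16,17)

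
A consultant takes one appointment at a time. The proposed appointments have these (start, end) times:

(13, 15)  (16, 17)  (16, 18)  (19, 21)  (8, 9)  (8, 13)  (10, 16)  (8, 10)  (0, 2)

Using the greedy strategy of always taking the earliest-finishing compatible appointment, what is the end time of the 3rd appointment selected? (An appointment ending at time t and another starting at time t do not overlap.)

Greedy by earliest finish: after sorting by end time, pick each interval compatible with the last pick.
By end time: (0,2), (8,9), (8,10), (8,13), (13,15), (10,16), (16,17), (16,18), (19,21).
Pick (0,2); next start ≥ 2 → (8,9); next start ≥ 9 → (13,15); next start ≥ 15 → (16,17); next start ≥ 17 → (19,21).
Selected: (0,2) (8,9) (13,15) (16,17) (19,21)

15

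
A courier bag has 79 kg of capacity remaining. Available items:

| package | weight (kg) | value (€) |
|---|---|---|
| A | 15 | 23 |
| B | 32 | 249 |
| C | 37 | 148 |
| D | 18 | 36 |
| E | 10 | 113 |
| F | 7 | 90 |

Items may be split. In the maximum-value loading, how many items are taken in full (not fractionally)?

3

Sort by value per unit weight and fill in that order.
Ratios (sorted): F 12.86, E 11.30, B 7.78, C 4.00, D 2.00, A 1.53
take F (7 @ 90); take E (10 @ 113); take B (32 @ 249); take 30/37 of C → 120.00. Capacity used 79/79.
3 item(s) taken whole; one partial (take 30/37 of C).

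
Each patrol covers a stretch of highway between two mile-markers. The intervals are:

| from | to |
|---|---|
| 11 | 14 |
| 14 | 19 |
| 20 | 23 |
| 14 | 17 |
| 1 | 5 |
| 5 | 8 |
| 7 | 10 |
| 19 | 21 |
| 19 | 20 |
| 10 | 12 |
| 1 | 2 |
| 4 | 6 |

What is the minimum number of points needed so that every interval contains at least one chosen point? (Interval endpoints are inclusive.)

5

Sort by right endpoint; whenever an interval is uncovered, place a point at its right end.
Sorted: [1,2] [1,5] [4,6] [5,8] [7,10] [10,12] [11,14] [14,17] [14,19] [19,20] [19,21] [20,23]
{[1,2],[1,5]} hit by 2; {[4,6],[5,8]} hit by 6; {[7,10],[10,12]} hit by 10; {[11,14],[14,17],[14,19]} hit by 14; {[19,20],[19,21],[20,23]} hit by 20.
Points: 2, 6, 10, 14, 20 (5 total).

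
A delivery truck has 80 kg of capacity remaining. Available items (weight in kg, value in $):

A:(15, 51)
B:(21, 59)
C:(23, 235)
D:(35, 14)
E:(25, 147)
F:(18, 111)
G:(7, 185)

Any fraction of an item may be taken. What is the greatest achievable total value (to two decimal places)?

Ratios (sorted): G 26.43, C 10.22, F 6.17, E 5.88, A 3.40, B 2.81, D 0.40
take G (7 @ 185); take C (23 @ 235); take F (18 @ 111); take E (25 @ 147); take 7/15 of A → 23.80. Capacity used 80/80.
Total value = 701.80

701.80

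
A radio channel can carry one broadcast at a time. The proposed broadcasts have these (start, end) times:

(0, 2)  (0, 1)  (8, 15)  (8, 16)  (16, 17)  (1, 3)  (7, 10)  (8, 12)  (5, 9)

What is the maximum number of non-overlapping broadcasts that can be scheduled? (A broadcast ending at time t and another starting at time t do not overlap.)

Order by finish time; keep every interval that doesn't clash with the previous kept one.
Sorted by end: (0,1)  (0,2)  (1,3)  (5,9)  (7,10)  (8,12)  (8,15)  (8,16)  (16,17)
take (0,1); skip (0,2); take (1,3); take (5,9); skip (8,16); take (16,17).
Selected 4 broadcasts.

4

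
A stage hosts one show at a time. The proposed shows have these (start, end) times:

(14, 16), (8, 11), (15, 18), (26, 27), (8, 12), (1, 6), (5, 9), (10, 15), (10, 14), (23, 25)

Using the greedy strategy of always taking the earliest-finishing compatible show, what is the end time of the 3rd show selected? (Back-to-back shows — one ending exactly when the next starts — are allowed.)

Greedy by earliest finish: after sorting by end time, pick each interval compatible with the last pick.
Sorted by end: (1,6)  (5,9)  (8,11)  (8,12)  (10,14)  (10,15)  (14,16)  (15,18)  (23,25)  (26,27)
take (1,6); take (8,11); take (14,16); skip (15,18); take (23,25); take (26,27).
Selected: (1,6) (8,11) (14,16) (23,25) (26,27)

16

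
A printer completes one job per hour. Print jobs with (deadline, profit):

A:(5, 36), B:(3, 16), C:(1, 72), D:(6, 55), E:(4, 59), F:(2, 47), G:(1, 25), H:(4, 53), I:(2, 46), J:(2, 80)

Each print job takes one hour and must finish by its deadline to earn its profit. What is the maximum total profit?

Take jobs in profit order; each goes to the latest open slot no later than its deadline.
By profit: J(d2,80), C(d1,72), E(d4,59), D(d6,55), H(d4,53), F(d2,47), I(d2,46), A(d5,36), G(d1,25), B(d3,16)
J→slot 2; C→slot 1; E→slot 4; D→slot 6; H→slot 3; F skipped; I skipped; A→slot 5; G skipped; B skipped.
Profit = 72 + 80 + 53 + 59 + 36 + 55 = 355

355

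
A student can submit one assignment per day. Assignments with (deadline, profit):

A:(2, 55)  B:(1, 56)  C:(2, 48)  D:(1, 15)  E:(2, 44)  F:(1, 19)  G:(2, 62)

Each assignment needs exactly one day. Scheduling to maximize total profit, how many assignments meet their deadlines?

Profit order: G=62 B=56 A=55 C=48 E=44 F=19 D=15
Assign: G→slot 2, B→slot 1, A skipped, C skipped, E skipped, F skipped, D skipped.
Slots: [1:B] [2:G]
2 of 7 scheduled.

2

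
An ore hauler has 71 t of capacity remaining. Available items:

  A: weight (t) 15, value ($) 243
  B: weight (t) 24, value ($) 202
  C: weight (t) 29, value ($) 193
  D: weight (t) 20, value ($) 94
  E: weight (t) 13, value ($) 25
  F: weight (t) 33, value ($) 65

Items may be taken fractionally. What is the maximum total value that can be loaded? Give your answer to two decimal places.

652.10

Order: A (243/15=16.20) > B (202/24=8.42) > C (193/29=6.66) > D (94/20=4.70) > F (65/33=1.97) > E (25/13=1.92)
Fill: take A (15 @ 243) → take B (24 @ 202) → take C (29 @ 193) → take 3/20 of D → 14.10; 71/71 used.
Total value = 652.10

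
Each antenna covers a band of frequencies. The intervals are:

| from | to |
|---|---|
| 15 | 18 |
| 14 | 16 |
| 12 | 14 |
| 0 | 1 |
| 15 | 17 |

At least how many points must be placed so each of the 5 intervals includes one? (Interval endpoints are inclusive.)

Sort by right endpoint; whenever an interval is uncovered, place a point at its right end.
By right end: [0,1]  [12,14]  [14,16]  [15,17]  [15,18]
[0,1] uncovered → point at 1; [12,14] uncovered → point at 14; [15,17] uncovered → point at 17.
Points: 1, 14, 17 (3 total).

3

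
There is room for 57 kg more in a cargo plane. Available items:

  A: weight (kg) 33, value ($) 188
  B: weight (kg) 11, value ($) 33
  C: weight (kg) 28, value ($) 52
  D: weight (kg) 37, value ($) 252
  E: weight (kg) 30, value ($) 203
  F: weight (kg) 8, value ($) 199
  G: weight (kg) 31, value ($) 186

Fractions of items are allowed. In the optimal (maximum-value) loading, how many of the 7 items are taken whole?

2

Ratios (sorted): F 24.88, D 6.81, E 6.77, G 6.00, A 5.70, B 3.00, C 1.86
take F (8 @ 199); take D (37 @ 252); take 12/30 of E → 81.20. Capacity used 57/57.
2 item(s) taken whole; one partial (take 12/30 of E).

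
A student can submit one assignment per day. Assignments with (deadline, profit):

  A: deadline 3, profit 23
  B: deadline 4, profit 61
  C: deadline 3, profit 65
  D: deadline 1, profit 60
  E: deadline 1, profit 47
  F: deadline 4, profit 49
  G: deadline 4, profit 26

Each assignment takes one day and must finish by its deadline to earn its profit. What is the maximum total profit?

Take jobs in profit order; each goes to the latest open slot no later than its deadline.
Profit order: C=65 B=61 D=60 F=49 E=47 G=26 A=23
Assign: C→slot 3, B→slot 4, D→slot 1, F→slot 2, E skipped, G skipped, A skipped.
Slots: [1:D] [2:F] [3:C] [4:B]
Profit = 60 + 49 + 65 + 61 = 235

235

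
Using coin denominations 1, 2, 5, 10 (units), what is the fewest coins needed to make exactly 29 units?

5

Use the largest denomination that fits, subtract, and repeat.
29 − 2×10→9 − 1×5→4 − 2×2→0
Total coins = 2 + 1 + 2 = 5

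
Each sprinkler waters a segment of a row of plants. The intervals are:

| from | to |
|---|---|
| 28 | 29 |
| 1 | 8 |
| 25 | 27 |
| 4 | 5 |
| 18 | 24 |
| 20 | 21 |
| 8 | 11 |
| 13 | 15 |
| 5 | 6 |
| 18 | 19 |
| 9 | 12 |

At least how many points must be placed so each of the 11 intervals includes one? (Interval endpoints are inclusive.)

7

Sorted: [4,5] [5,6] [1,8] [8,11] [9,12] [13,15] [18,19] [20,21] [18,24] [25,27] [28,29]
{[4,5],[5,6],[1,8]} hit by 5; {[8,11],[9,12]} hit by 11; {[13,15]} hit by 15; {[18,19]} hit by 19; {[20,21],[18,24]} hit by 21; {[25,27]} hit by 27; {[28,29]} hit by 29.
Points: 5, 11, 15, 19, 21, 27, 29 (7 total).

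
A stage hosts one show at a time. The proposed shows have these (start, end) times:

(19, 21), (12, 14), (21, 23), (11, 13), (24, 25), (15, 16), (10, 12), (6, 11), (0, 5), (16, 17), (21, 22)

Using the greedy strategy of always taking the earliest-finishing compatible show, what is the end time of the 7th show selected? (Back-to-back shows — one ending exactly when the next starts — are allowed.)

Greedy by earliest finish: after sorting by end time, pick each interval compatible with the last pick.
Sorted by end: (0,5)  (6,11)  (10,12)  (11,13)  (12,14)  (15,16)  (16,17)  (19,21)  (21,22)  (21,23)  (24,25)
take (0,5); take (6,11); skip (10,12); take (11,13); take (15,16); take (16,17); take (19,21); take (21,22); take (24,25).
Selected: (0,5) (6,11) (11,13) (15,16) (16,17) (19,21) (21,22) (24,25)

22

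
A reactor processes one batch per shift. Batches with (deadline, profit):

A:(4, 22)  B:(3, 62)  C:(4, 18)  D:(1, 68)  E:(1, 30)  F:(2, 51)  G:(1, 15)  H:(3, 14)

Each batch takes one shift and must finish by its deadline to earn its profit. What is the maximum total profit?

Take jobs in profit order; each goes to the latest open slot no later than its deadline.
Profit order: D=68 B=62 F=51 E=30 A=22 C=18 G=15 H=14
Assign: D→slot 1, B→slot 3, F→slot 2, E skipped, A→slot 4, C skipped, G skipped, H skipped.
Slots: [1:D] [2:F] [3:B] [4:A]
Profit = 68 + 51 + 62 + 22 = 203

203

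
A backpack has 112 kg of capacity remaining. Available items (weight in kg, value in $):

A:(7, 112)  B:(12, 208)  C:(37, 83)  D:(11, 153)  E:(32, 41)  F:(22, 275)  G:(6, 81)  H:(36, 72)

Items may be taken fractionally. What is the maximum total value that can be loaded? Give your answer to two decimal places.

Greedy by value/weight ratio, highest first.
Ratios (sorted): B 17.33, A 16.00, D 13.91, G 13.50, F 12.50, C 2.24, H 2.00, E 1.28
take B (12 @ 208); take A (7 @ 112); take D (11 @ 153); take G (6 @ 81); take F (22 @ 275); take C (37 @ 83); take 17/36 of H → 34.00. Capacity used 112/112.
Total value = 946.00

946.00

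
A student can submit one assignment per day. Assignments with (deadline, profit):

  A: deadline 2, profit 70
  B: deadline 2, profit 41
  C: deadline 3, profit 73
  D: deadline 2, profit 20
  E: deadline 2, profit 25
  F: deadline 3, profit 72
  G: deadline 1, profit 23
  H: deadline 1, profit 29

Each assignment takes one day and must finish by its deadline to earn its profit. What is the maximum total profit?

215

Profit order: C=73 F=72 A=70 B=41 H=29 E=25 G=23 D=20
Assign: C→slot 3, F→slot 2, A→slot 1, B skipped, H skipped, E skipped, G skipped, D skipped.
Slots: [1:A] [2:F] [3:C]
Profit = 70 + 72 + 73 = 215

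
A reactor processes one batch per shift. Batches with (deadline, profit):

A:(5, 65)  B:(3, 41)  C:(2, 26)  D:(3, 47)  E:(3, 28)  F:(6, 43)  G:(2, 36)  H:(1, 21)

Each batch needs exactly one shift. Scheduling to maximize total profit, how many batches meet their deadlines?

Profit order: A=65 D=47 F=43 B=41 G=36 E=28 C=26 H=21
Assign: A→slot 5, D→slot 3, F→slot 6, B→slot 2, G→slot 1, E skipped, C skipped, H skipped.
Slots: [1:G] [2:B] [3:D] [5:A] [6:F]
5 of 8 scheduled.

5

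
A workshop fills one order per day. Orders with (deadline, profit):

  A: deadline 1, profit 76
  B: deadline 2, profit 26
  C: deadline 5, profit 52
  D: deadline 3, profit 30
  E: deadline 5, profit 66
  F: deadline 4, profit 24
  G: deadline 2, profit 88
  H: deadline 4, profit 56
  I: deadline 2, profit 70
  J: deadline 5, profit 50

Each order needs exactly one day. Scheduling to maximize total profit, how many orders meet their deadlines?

Profit order: G=88 A=76 I=70 E=66 H=56 C=52 J=50 D=30 B=26 F=24
Assign: G→slot 2, A→slot 1, I skipped, E→slot 5, H→slot 4, C→slot 3, J skipped, D skipped, B skipped, F skipped.
Slots: [1:A] [2:G] [3:C] [4:H] [5:E]
5 of 10 scheduled.

5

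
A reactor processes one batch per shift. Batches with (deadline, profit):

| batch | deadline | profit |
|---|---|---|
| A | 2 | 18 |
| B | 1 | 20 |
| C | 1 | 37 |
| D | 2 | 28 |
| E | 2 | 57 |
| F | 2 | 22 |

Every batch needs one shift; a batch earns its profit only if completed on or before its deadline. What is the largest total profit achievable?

94

Sort by profit descending; place each in the latest free slot ≤ its deadline.
By profit: E(d2,57), C(d1,37), D(d2,28), F(d2,22), B(d1,20), A(d2,18)
E→slot 2; C→slot 1; D skipped; F skipped; B skipped; A skipped.
Profit = 37 + 57 = 94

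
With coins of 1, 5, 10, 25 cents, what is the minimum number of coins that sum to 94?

Greedy: take as many of the largest coin as possible, then repeat with the remainder.
94 − 3×25→19 − 1×10→9 − 1×5→4 − 4×1→0
Total coins = 3 + 1 + 1 + 4 = 9

9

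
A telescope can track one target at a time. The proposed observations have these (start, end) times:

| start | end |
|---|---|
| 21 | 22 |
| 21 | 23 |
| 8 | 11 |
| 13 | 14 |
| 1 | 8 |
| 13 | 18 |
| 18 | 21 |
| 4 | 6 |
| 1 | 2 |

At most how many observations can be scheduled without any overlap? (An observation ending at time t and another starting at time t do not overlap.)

Sort by end time and greedily take each interval whose start is ≥ the last chosen end.
By end time: (1,2), (4,6), (1,8), (8,11), (13,14), (13,18), (18,21), (21,22), (21,23).
Pick (1,2); next start ≥ 2 → (4,6); next start ≥ 6 → (8,11); next start ≥ 11 → (13,14); next start ≥ 14 → (18,21); next start ≥ 21 → (21,22).
Selected 6 observations.

6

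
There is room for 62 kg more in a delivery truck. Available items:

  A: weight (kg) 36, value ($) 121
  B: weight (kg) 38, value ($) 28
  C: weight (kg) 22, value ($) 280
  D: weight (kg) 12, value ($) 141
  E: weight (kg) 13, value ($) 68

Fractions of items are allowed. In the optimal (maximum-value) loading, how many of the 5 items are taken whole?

Greedy by value/weight ratio, highest first.
Order: C (280/22=12.73) > D (141/12=11.75) > E (68/13=5.23) > A (121/36=3.36) > B (28/38=0.74)
Fill: take C (22 @ 280) → take D (12 @ 141) → take E (13 @ 68) → take 15/36 of A → 50.42; 62/62 used.
3 item(s) taken whole; one partial (take 15/36 of A).

3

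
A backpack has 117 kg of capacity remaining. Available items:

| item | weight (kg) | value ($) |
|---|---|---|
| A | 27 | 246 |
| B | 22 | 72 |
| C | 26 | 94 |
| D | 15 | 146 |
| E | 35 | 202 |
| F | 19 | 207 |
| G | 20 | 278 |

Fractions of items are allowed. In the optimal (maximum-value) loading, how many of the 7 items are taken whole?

Sort by value per unit weight and fill in that order.
Order: G (278/20=13.90) > F (207/19=10.89) > D (146/15=9.73) > A (246/27=9.11) > E (202/35=5.77) > C (94/26=3.62) > B (72/22=3.27)
Fill: take G (20 @ 278) → take F (19 @ 207) → take D (15 @ 146) → take A (27 @ 246) → take E (35 @ 202) → take 1/26 of C → 3.62; 117/117 used.
5 item(s) taken whole; one partial (take 1/26 of C).

5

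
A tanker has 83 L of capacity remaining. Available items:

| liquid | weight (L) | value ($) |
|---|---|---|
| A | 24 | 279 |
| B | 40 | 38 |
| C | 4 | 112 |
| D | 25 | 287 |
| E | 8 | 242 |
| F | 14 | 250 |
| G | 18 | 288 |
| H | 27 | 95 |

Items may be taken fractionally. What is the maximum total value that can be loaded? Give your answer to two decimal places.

1343.20

Greedy by value/weight ratio, highest first.
Order: E (242/8=30.25) > C (112/4=28.00) > F (250/14=17.86) > G (288/18=16.00) > A (279/24=11.62) > D (287/25=11.48) > H (95/27=3.52) > B (38/40=0.95)
Fill: take E (8 @ 242) → take C (4 @ 112) → take F (14 @ 250) → take G (18 @ 288) → take A (24 @ 279) → take 15/25 of D → 172.20; 83/83 used.
Total value = 1343.20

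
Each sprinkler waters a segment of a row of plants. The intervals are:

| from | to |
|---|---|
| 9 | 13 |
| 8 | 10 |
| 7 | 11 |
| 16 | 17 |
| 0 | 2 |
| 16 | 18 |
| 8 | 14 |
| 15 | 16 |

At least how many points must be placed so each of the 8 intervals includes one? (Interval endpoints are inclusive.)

3

Sort by right endpoint; whenever an interval is uncovered, place a point at its right end.
Sorted: [0,2] [8,10] [7,11] [9,13] [8,14] [15,16] [16,17] [16,18]
{[0,2]} hit by 2; {[8,10],[7,11],[9,13],[8,14]} hit by 10; {[15,16],[16,17],[16,18]} hit by 16.
Points: 2, 10, 16 (3 total).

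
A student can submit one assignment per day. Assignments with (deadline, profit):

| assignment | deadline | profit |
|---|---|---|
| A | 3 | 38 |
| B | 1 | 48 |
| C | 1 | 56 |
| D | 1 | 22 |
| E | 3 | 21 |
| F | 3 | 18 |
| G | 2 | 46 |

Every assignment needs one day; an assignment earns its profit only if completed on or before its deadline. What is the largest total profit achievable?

Sort by profit descending; place each in the latest free slot ≤ its deadline.
By profit: C(d1,56), B(d1,48), G(d2,46), A(d3,38), D(d1,22), E(d3,21), F(d3,18)
C→slot 1; B skipped; G→slot 2; A→slot 3; D skipped; E skipped; F skipped.
Profit = 56 + 46 + 38 = 140

140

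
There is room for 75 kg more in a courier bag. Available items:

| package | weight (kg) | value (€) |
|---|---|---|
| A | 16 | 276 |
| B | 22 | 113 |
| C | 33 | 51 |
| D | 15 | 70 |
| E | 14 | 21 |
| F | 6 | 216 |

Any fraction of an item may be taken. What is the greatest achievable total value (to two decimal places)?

Order: F (216/6=36.00) > A (276/16=17.25) > B (113/22=5.14) > D (70/15=4.67) > C (51/33=1.55) > E (21/14=1.50)
Fill: take F (6 @ 216) → take A (16 @ 276) → take B (22 @ 113) → take D (15 @ 70) → take 16/33 of C → 24.73; 75/75 used.
Total value = 699.73

699.73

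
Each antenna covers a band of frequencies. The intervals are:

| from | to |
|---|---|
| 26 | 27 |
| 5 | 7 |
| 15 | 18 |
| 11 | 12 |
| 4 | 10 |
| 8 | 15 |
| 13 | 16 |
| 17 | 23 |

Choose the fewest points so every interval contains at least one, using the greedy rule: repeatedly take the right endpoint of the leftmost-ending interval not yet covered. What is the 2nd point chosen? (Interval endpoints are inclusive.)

12

Sorted: [5,7] [4,10] [11,12] [8,15] [13,16] [15,18] [17,23] [26,27]
{[5,7],[4,10]} hit by 7; {[11,12],[8,15]} hit by 12; {[13,16],[15,18]} hit by 16; {[17,23]} hit by 23; {[26,27]} hit by 27.
Points: 7, 12, 16, 23, 27 (5 total).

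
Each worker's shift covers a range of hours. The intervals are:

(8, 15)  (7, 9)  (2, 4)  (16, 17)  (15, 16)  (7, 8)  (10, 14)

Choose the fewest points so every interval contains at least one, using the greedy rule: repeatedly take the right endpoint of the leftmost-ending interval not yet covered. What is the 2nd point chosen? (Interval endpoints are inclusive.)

Sorted: [2,4] [7,8] [7,9] [10,14] [8,15] [15,16] [16,17]
{[2,4]} hit by 4; {[7,8],[7,9]} hit by 8; {[10,14],[8,15]} hit by 14; {[15,16],[16,17]} hit by 16.
Points: 4, 8, 14, 16 (4 total).

8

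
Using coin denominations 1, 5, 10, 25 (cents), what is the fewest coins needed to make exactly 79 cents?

Use the largest denomination that fits, subtract, and repeat.
79 = 3×25 + 4×1
Total coins = 3 + 4 = 7

7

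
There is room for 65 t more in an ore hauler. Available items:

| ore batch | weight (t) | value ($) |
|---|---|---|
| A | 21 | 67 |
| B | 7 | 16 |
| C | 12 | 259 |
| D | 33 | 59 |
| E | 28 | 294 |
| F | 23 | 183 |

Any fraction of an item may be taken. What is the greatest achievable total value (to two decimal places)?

Sort by value per unit weight and fill in that order.
Ratios (sorted): C 21.58, E 10.50, F 7.96, A 3.19, B 2.29, D 1.79
take C (12 @ 259); take E (28 @ 294); take F (23 @ 183); take 2/21 of A → 6.38. Capacity used 65/65.
Total value = 742.38

742.38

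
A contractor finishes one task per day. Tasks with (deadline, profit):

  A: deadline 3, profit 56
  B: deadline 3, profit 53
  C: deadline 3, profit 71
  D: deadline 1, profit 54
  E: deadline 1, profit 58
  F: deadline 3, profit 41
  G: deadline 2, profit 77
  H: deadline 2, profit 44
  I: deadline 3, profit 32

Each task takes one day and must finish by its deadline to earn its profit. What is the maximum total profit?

Sort by profit descending; place each in the latest free slot ≤ its deadline.
By profit: G(d2,77), C(d3,71), E(d1,58), A(d3,56), D(d1,54), B(d3,53), H(d2,44), F(d3,41), I(d3,32)
G→slot 2; C→slot 3; E→slot 1; A skipped; D skipped; B skipped; H skipped; F skipped; I skipped.
Profit = 58 + 77 + 71 = 206

206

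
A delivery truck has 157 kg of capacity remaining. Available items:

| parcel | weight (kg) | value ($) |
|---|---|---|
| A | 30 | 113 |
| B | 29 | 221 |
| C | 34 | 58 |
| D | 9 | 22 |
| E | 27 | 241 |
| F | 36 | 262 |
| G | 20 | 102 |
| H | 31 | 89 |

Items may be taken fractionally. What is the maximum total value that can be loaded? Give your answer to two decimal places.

982.06

Greedy by value/weight ratio, highest first.
Ratios (sorted): E 8.93, B 7.62, F 7.28, G 5.10, A 3.77, H 2.87, D 2.44, C 1.71
take E (27 @ 241); take B (29 @ 221); take F (36 @ 262); take G (20 @ 102); take A (30 @ 113); take 15/31 of H → 43.06. Capacity used 157/157.
Total value = 982.06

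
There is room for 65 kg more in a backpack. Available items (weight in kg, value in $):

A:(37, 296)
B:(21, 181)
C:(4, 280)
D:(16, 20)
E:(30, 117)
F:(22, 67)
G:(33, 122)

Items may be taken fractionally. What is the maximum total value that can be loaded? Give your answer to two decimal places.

768.70

Greedy by value/weight ratio, highest first.
Order: C (280/4=70.00) > B (181/21=8.62) > A (296/37=8.00) > E (117/30=3.90) > G (122/33=3.70) > F (67/22=3.05) > D (20/16=1.25)
Fill: take C (4 @ 280) → take B (21 @ 181) → take A (37 @ 296) → take 3/30 of E → 11.70; 65/65 used.
Total value = 768.70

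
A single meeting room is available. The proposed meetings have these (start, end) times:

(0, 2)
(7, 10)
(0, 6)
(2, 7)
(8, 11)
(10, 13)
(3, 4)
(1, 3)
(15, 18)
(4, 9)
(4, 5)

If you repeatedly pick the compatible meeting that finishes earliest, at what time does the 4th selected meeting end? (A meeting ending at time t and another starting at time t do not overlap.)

10

Greedy by earliest finish: after sorting by end time, pick each interval compatible with the last pick.
Sorted by end: (0,2)  (1,3)  (3,4)  (4,5)  (0,6)  (2,7)  (4,9)  (7,10)  (8,11)  (10,13)  (15,18)
take (0,2); skip (1,3); take (3,4); take (4,5); skip (0,6); skip (2,7); take (7,10); skip (8,11); take (10,13); take (15,18).
Selected: (0,2) (3,4) (4,5) (7,10) (10,13) (15,18)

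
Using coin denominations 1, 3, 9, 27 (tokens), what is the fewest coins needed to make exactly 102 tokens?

102 = 3×27 + 2×9 + 1×3
Total coins = 3 + 2 + 1 = 6

6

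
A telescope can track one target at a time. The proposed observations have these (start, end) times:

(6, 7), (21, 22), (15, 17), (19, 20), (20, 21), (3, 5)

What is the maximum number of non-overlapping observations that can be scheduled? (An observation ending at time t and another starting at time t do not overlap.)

6

Sort by end time and greedily take each interval whose start is ≥ the last chosen end.
Sorted by end: (3,5)  (6,7)  (15,17)  (19,20)  (20,21)  (21,22)
take (3,5); take (6,7); take (15,17); take (19,20); take (20,21); take (21,22).
Selected 6 observations.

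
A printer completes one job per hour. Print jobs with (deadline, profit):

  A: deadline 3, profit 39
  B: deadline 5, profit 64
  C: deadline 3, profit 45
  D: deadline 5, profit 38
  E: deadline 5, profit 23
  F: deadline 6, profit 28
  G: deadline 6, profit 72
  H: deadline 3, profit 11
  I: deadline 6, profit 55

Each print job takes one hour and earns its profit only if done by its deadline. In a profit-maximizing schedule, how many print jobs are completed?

By profit: G(d6,72), B(d5,64), I(d6,55), C(d3,45), A(d3,39), D(d5,38), F(d6,28), E(d5,23), H(d3,11)
G→slot 6; B→slot 5; I→slot 4; C→slot 3; A→slot 2; D→slot 1; F skipped; E skipped; H skipped.
6 of 9 scheduled.

6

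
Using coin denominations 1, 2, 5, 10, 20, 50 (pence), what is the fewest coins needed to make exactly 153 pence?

Greedy: take as many of the largest coin as possible, then repeat with the remainder.
153 = 3×50 + 1×2 + 1×1
Total coins = 3 + 1 + 1 = 5

5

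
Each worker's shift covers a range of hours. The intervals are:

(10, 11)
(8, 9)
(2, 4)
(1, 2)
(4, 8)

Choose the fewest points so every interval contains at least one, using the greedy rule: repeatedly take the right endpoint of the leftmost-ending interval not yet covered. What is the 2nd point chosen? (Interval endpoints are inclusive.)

8

Process intervals by earliest right end; each time one isn't hit yet, stab at its right endpoint.
Sorted: [1,2] [2,4] [4,8] [8,9] [10,11]
{[1,2],[2,4]} hit by 2; {[4,8],[8,9]} hit by 8; {[10,11]} hit by 11.
Points: 2, 8, 11 (3 total).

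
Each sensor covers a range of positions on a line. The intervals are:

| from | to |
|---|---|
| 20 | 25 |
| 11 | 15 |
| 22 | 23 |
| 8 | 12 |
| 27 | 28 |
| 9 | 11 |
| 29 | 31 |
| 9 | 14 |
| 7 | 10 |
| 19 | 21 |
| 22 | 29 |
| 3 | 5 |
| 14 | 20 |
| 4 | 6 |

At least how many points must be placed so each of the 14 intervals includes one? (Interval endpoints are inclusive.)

7

Sort by right endpoint; whenever an interval is uncovered, place a point at its right end.
By right end: [3,5]  [4,6]  [7,10]  [9,11]  [8,12]  [9,14]  [11,15]  [14,20]  [19,21]  [22,23]  [20,25]  [27,28]  [22,29]  [29,31]
[3,5] uncovered → point at 5; [7,10] uncovered → point at 10; [11,15] uncovered → point at 15; [19,21] uncovered → point at 21; [22,23] uncovered → point at 23; [27,28] uncovered → point at 28; [29,31] uncovered → point at 31.
Points: 5, 10, 15, 21, 23, 28, 31 (7 total).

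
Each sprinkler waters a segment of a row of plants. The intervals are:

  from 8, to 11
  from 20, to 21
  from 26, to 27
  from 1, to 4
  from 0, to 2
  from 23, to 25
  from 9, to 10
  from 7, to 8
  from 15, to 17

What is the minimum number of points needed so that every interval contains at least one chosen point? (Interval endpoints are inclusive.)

Sort by right endpoint; whenever an interval is uncovered, place a point at its right end.
By right end: [0,2]  [1,4]  [7,8]  [9,10]  [8,11]  [15,17]  [20,21]  [23,25]  [26,27]
[0,2] uncovered → point at 2; [7,8] uncovered → point at 8; [9,10] uncovered → point at 10; [15,17] uncovered → point at 17; [20,21] uncovered → point at 21; [23,25] uncovered → point at 25; [26,27] uncovered → point at 27.
Points: 2, 8, 10, 17, 21, 25, 27 (7 total).

7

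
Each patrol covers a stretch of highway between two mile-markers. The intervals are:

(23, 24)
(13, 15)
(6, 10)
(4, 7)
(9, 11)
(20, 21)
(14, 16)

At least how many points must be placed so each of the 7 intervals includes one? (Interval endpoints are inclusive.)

5

By right end: [4,7]  [6,10]  [9,11]  [13,15]  [14,16]  [20,21]  [23,24]
[4,7] uncovered → point at 7; [9,11] uncovered → point at 11; [13,15] uncovered → point at 15; [20,21] uncovered → point at 21; [23,24] uncovered → point at 24.
Points: 7, 11, 15, 21, 24 (5 total).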